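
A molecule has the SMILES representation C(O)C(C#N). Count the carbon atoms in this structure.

Atom tally by fragment:
  HOCH2 → C:1 H:3 O:1
  CH2CN → C:2 H:2 N:1
Element totals:
  C: 3
  H: 5
  N: 1
  O: 1

3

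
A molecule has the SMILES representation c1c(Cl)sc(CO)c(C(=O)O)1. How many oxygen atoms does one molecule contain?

Atom tally by fragment:
  thiophene ring core → C:4 H:4 S:1
  (− 3 ring H displaced by substituents)
  + Cl → Cl:1
  + CH2OH → C:1 H:3 O:1
  + COOH → C:1 H:1 O:2
Element totals:
  C: 6
  H: 5
  Cl: 1
  O: 3
  S: 1

3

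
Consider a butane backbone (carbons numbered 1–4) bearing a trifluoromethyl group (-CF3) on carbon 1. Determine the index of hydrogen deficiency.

0

Atom tally by fragment:
  F3CCH2 → C:2 H:2 F:3
  CH2 → C:1 H:2
  CH2 → C:1 H:2
  CH3 → C:1 H:3
Element totals:
  C: 5
  H: 9
  F: 3
Molecular formula: C5H9F3.
DoU = (2C + 2 + N − H − X) / 2 = (2·5 + 2 + 0 − 9 − 3) / 2 = 0.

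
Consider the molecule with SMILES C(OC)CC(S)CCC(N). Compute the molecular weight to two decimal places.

163.28 g/mol

Atom tally by fragment:
  CH3OCH2 → C:2 H:5 O:1
  CH2 → C:1 H:2
  CH(SH) → C:1 H:2 S:1
  CH2 → C:1 H:2
  CH2 → C:1 H:2
  CH2NH2 → C:1 H:4 N:1
Element totals:
  C: 7
  H: 17
  N: 1
  O: 1
  S: 1
Molecular formula: C7H17NOS.
  M = 7(12.011) + 17(1.008) + 14.007 + 15.999 + 32.06
    = 84.077 + 17.136 + 14.007 + 15.999 + 32.060 = 163.279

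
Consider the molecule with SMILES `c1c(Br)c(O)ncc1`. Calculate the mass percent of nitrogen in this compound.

Atom tally by fragment:
  pyridine ring core → C:5 H:5 N:1
  (− 2 ring H displaced by substituents)
  + Br → Br:1
  + OH → O:1 H:1
Element totals:
  C: 5
  H: 4
  Br: 1
  N: 1
  O: 1
Molecular formula: C5H4BrNO.
Molar mass = 173.997 g/mol.
Mass from N: 1 × 14.007 = 14.007 g/mol.
%N = 14.007 / 173.997 × 100 = 8.05%.

8.05%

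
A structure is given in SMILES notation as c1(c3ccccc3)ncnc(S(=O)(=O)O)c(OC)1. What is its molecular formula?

C11H10N2O4S

Atom tally by fragment:
  pyrimidine ring core → C:4 H:4 N:2
  (− 3 ring H displaced by substituents)
  + C6H5 → C:6 H:5
  + SO3H → S:1 O:3 H:1
  + OCH3 → C:1 H:3 O:1
Element totals:
  C: 11
  H: 10
  N: 2
  O: 4
  S: 1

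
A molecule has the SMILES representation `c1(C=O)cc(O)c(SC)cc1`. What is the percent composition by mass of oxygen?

Atom tally by fragment:
  benzene ring core → C:6 H:6
  (− 3 ring H displaced by substituents)
  + CHO → C:1 H:1 O:1
  + OH → O:1 H:1
  + SCH3 → C:1 H:3 S:1
Element totals:
  C: 8
  H: 8
  O: 2
  S: 1
Molecular formula: C8H8O2S.
Molar mass = 168.210 g/mol.
Mass from O: 2 × 15.999 = 31.998 g/mol.
%O = 31.998 / 168.210 × 100 = 19.02%.

19.02%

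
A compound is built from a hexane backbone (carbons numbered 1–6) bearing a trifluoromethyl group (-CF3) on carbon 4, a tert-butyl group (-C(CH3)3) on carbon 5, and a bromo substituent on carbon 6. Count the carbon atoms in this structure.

11

Atom tally by fragment:
  CH3 → C:1 H:3
  CH2 → C:1 H:2
  CH2 → C:1 H:2
  CH(CF3) → C:2 H:1 F:3
  CH(C(CH3)3) → C:5 H:10
  CH2Br → C:1 H:2 Br:1
Element totals:
  C: 11
  H: 20
  Br: 1
  F: 3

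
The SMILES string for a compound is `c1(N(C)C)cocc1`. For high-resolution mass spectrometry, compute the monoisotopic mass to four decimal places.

Atom tally by fragment:
  furan ring core → C:4 H:4 O:1
  (− 1 ring H displaced by substituents)
  + N(CH3)2 → N:1 C:2 H:6
Element totals:
  C: 6
  H: 9
  N: 1
  O: 1
Molecular formula: C6H9NO.
  M = 6(12.0) + 9(1.007825) + 14.003074 + 15.994915
    = 72.000000 + 9.070425 + 14.003074 + 15.994915 = 111.068414

111.0684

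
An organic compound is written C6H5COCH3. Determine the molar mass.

120.15 g/mol

Atom tally by fragment:
  benzene ring core → C:6 H:6
  (− 1 ring H displaced by substituents)
  + COCH3 → C:2 H:3 O:1
Element totals:
  C: 8
  H: 8
  O: 1
Molecular formula: C8H8O.
  M = 8(12.011) + 8(1.008) + 15.999
    = 96.088 + 8.064 + 15.999 = 120.151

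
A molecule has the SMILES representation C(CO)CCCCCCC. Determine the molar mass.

Atom tally by fragment:
  HOCH2CH2 → C:2 H:5 O:1
  CH2 → C:1 H:2
  CH2 → C:1 H:2
  CH2 → C:1 H:2
  CH2 → C:1 H:2
  CH2 → C:1 H:2
  CH2 → C:1 H:2
  CH3 → C:1 H:3
Element totals:
  C: 9
  H: 20
  O: 1
Molecular formula: C9H20O.
  M = 9(12.011) + 20(1.008) + 15.999
    = 108.099 + 20.160 + 15.999 = 144.258

144.26 g/mol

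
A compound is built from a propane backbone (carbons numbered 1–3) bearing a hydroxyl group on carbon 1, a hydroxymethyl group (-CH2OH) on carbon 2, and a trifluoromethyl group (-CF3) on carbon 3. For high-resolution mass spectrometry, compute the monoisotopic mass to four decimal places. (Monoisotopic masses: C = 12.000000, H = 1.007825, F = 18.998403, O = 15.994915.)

158.0555

Atom tally by fragment:
  HOCH2 → C:1 H:3 O:1
  CH(CH2OH) → C:2 H:4 O:1
  CH2CF3 → C:2 H:2 F:3
Element totals:
  C: 5
  H: 9
  F: 3
  O: 2
Molecular formula: C5H9F3O2.
  M = 5(12.0) + 9(1.007825) + 3(18.998403) + 2(15.994915)
    = 60.000000 + 9.070425 + 56.995209 + 31.989830 = 158.055464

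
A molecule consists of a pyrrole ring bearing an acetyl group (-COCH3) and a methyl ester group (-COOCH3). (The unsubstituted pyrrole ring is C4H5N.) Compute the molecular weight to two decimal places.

167.16 g/mol

Atom tally by fragment:
  pyrrole ring core → C:4 H:5 N:1
  (− 2 ring H displaced by substituents)
  + COCH3 → C:2 H:3 O:1
  + COOCH3 → C:2 H:3 O:2
Element totals:
  C: 8
  H: 9
  N: 1
  O: 3
Molecular formula: C8H9NO3.
  M = 8(12.011) + 9(1.008) + 14.007 + 3(15.999)
    = 96.088 + 9.072 + 14.007 + 47.997 = 167.164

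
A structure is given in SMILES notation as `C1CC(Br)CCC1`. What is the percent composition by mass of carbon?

44.20%

Atom tally by fragment:
  cyclohexane ring core → C:6 H:12
  (− 1 ring H displaced by substituents)
  + Br → Br:1
Element totals:
  C: 6
  H: 11
  Br: 1
Molecular formula: C6H11Br.
Molar mass = 163.058 g/mol.
Mass from C: 6 × 12.011 = 72.066 g/mol.
%C = 72.066 / 163.058 × 100 = 44.20%.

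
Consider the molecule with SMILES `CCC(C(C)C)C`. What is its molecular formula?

Atom tally by fragment:
  CH3 → C:1 H:3
  CH2 → C:1 H:2
  CH(CH(CH3)2) → C:4 H:8
  CH3 → C:1 H:3
Element totals:
  C: 7
  H: 16

C7H16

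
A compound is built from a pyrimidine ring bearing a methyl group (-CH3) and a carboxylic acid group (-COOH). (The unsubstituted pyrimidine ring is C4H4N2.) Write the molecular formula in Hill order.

C6H6N2O2

Atom tally by fragment:
  pyrimidine ring core → C:4 H:4 N:2
  (− 2 ring H displaced by substituents)
  + CH3 → C:1 H:3
  + COOH → C:1 H:1 O:2
Element totals:
  C: 6
  H: 6
  N: 2
  O: 2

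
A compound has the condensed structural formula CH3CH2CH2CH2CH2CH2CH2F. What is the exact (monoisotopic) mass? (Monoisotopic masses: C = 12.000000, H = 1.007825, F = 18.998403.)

118.1158

Atom tally by fragment:
  CH3 → C:1 H:3
  CH2 → C:1 H:2
  CH2 → C:1 H:2
  CH2 → C:1 H:2
  CH2 → C:1 H:2
  CH2 → C:1 H:2
  CH2F → C:1 H:2 F:1
Element totals:
  C: 7
  H: 15
  F: 1
Molecular formula: C7H15F.
  M = 7(12.0) + 15(1.007825) + 18.998403
    = 84.000000 + 15.117375 + 18.998403 = 118.115778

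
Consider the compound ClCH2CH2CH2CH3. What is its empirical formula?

Element totals:
  C: 4
  H: 9
  Cl: 1
Molecular formula: C4H9Cl.
gcd of subscripts (4, 1, 9) = 1, so the empirical formula equals the molecular formula.

C4H9Cl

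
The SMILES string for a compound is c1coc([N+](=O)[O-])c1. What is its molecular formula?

Atom tally by fragment:
  furan ring core → C:4 H:4 O:1
  (− 1 ring H displaced by substituents)
  + NO2 → N:1 O:2
Element totals:
  C: 4
  H: 3
  N: 1
  O: 3

C4H3NO3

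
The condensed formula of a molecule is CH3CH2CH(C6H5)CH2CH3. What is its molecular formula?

Atom tally by fragment:
  CH3 → C:1 H:3
  CH2 → C:1 H:2
  CH(C6H5) → C:7 H:6
  CH2 → C:1 H:2
  CH3 → C:1 H:3
Element totals:
  C: 11
  H: 16

C11H16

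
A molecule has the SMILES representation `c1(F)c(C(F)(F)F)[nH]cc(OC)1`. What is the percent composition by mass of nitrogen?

7.65%

Atom tally by fragment:
  pyrrole ring core → C:4 H:5 N:1
  (− 3 ring H displaced by substituents)
  + F → F:1
  + CF3 → C:1 F:3
  + OCH3 → C:1 H:3 O:1
Element totals:
  C: 6
  H: 5
  F: 4
  N: 1
  O: 1
Molecular formula: C6H5F4NO.
Molar mass = 183.104 g/mol.
Mass from N: 1 × 14.007 = 14.007 g/mol.
%N = 14.007 / 183.104 × 100 = 7.65%.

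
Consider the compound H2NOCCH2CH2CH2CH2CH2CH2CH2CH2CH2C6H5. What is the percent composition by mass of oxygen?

6.47%

Atom tally by fragment:
  H2NOCCH2 → C:2 H:4 O:1 N:1
  CH2 → C:1 H:2
  CH2 → C:1 H:2
  CH2 → C:1 H:2
  CH2 → C:1 H:2
  CH2 → C:1 H:2
  CH2 → C:1 H:2
  CH2 → C:1 H:2
  CH2C6H5 → C:7 H:7
Element totals:
  C: 16
  H: 25
  N: 1
  O: 1
Molecular formula: C16H25NO.
Molar mass = 247.382 g/mol.
Mass from O: 1 × 15.999 = 15.999 g/mol.
%O = 15.999 / 247.382 × 100 = 6.47%.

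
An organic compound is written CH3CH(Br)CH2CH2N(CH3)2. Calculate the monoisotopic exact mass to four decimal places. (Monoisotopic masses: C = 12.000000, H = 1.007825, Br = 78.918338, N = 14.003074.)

Atom tally by fragment:
  CH3 → C:1 H:3
  CH(Br) → C:1 H:1 Br:1
  CH2 → C:1 H:2
  CH2N(CH3)2 → C:3 H:8 N:1
Element totals:
  C: 6
  H: 14
  Br: 1
  N: 1
Molecular formula: C6H14BrN.
  M = 6(12.0) + 14(1.007825) + 78.918338 + 14.003074
    = 72.000000 + 14.109550 + 78.918338 + 14.003074 = 179.030962

179.0310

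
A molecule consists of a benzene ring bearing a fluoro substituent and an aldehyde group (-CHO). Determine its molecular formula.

Atom tally by fragment:
  benzene ring core → C:6 H:6
  (− 2 ring H displaced by substituents)
  + F → F:1
  + CHO → C:1 H:1 O:1
Element totals:
  C: 7
  H: 5
  F: 1
  O: 1

C7H5FO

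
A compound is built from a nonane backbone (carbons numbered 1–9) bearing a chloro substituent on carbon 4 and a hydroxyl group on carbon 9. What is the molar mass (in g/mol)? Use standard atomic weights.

178.70 g/mol

Atom tally by fragment:
  CH3 → C:1 H:3
  CH2 → C:1 H:2
  CH2 → C:1 H:2
  CH(Cl) → C:1 H:1 Cl:1
  CH2 → C:1 H:2
  CH2 → C:1 H:2
  CH2 → C:1 H:2
  CH2 → C:1 H:2
  CH2OH → C:1 H:3 O:1
Element totals:
  C: 9
  H: 19
  Cl: 1
  O: 1
Molecular formula: C9H19ClO.
  M = 9(12.011) + 19(1.008) + 35.45 + 15.999
    = 108.099 + 19.152 + 35.450 + 15.999 = 178.700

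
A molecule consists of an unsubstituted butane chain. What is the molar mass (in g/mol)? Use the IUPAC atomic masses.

58.12 g/mol

Atom tally by fragment:
  CH3 → C:1 H:3
  CH2 → C:1 H:2
  CH2 → C:1 H:2
  CH3 → C:1 H:3
Element totals:
  C: 4
  H: 10
Molecular formula: C4H10.
  M = 4(12.011) + 10(1.008)
    = 48.044 + 10.080 = 58.124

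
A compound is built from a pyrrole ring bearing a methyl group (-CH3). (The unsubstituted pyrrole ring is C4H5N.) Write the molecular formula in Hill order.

Atom tally by fragment:
  pyrrole ring core → C:4 H:5 N:1
  (− 1 ring H displaced by substituents)
  + CH3 → C:1 H:3
Element totals:
  C: 5
  H: 7
  N: 1

C5H7N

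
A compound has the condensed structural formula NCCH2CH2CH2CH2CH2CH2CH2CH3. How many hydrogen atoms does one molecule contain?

Element totals:
  C: 9
  H: 17
  N: 1

17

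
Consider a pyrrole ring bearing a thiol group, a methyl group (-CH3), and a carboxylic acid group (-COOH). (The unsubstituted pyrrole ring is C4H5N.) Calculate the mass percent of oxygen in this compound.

Atom tally by fragment:
  pyrrole ring core → C:4 H:5 N:1
  (− 3 ring H displaced by substituents)
  + SH → S:1 H:1
  + CH3 → C:1 H:3
  + COOH → C:1 H:1 O:2
Element totals:
  C: 6
  H: 7
  N: 1
  O: 2
  S: 1
Molecular formula: C6H7NO2S.
Molar mass = 157.187 g/mol.
Mass from O: 2 × 15.999 = 31.998 g/mol.
%O = 31.998 / 157.187 × 100 = 20.36%.

20.36%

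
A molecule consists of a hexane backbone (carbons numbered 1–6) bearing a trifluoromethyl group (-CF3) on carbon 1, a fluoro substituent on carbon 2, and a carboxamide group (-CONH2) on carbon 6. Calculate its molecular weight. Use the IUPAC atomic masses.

Atom tally by fragment:
  F3CCH2 → C:2 H:2 F:3
  CH(F) → C:1 H:1 F:1
  CH2 → C:1 H:2
  CH2 → C:1 H:2
  CH2 → C:1 H:2
  CH2CONH2 → C:2 H:4 O:1 N:1
Element totals:
  C: 8
  H: 13
  F: 4
  N: 1
  O: 1
Molecular formula: C8H13F4NO.
  M = 8(12.011) + 13(1.008) + 4(18.998) + 14.007 + 15.999
    = 96.088 + 13.104 + 75.992 + 14.007 + 15.999 = 215.190

215.19 g/mol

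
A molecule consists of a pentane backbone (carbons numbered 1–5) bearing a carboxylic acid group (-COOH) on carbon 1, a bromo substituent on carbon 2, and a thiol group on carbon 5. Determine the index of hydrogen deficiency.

Atom tally by fragment:
  HOOCCH2 → C:2 H:3 O:2
  CH(Br) → C:1 H:1 Br:1
  CH2 → C:1 H:2
  CH2 → C:1 H:2
  CH2SH → C:1 H:3 S:1
Element totals:
  C: 6
  H: 11
  Br: 1
  O: 2
  S: 1
Molecular formula: C6H11BrO2S.
DoU = (2C + 2 + N − H − X) / 2 = (2·6 + 2 + 0 − 11 − 1) / 2 = 1.

1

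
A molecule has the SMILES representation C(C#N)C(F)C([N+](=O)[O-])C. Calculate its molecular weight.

Atom tally by fragment:
  NCCH2 → C:2 H:2 N:1
  CH(F) → C:1 H:1 F:1
  CH(NO2) → C:1 H:1 N:1 O:2
  CH3 → C:1 H:3
Element totals:
  C: 5
  H: 7
  F: 1
  N: 2
  O: 2
Molecular formula: C5H7FN2O2.
  M = 5(12.011) + 7(1.008) + 18.998 + 2(14.007) + 2(15.999)
    = 60.055 + 7.056 + 18.998 + 28.014 + 31.998 = 146.121

146.12 g/mol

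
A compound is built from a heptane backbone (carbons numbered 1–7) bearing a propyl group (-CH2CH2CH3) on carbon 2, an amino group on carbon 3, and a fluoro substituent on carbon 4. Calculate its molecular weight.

175.29 g/mol

Atom tally by fragment:
  CH3 → C:1 H:3
  CH(CH2CH2CH3) → C:4 H:8
  CH(NH2) → C:1 H:3 N:1
  CH(F) → C:1 H:1 F:1
  CH2 → C:1 H:2
  CH2 → C:1 H:2
  CH3 → C:1 H:3
Element totals:
  C: 10
  H: 22
  F: 1
  N: 1
Molecular formula: C10H22FN.
  M = 10(12.011) + 22(1.008) + 18.998 + 14.007
    = 120.110 + 22.176 + 18.998 + 14.007 = 175.291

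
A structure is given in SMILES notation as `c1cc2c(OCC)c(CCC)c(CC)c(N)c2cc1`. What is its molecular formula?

Atom tally by fragment:
  naphthalene ring system core → C:10 H:8
  (− 4 ring H displaced by substituents)
  + OC2H5 → C:2 H:5 O:1
  + CH2CH2CH3 → C:3 H:7
  + C2H5 → C:2 H:5
  + NH2 → N:1 H:2
Element totals:
  C: 17
  H: 23
  N: 1
  O: 1

C17H23NO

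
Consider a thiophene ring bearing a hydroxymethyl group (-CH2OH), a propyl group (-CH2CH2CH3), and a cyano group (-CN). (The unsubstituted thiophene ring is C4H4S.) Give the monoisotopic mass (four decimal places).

Atom tally by fragment:
  thiophene ring core → C:4 H:4 S:1
  (− 3 ring H displaced by substituents)
  + CH2OH → C:1 H:3 O:1
  + CH2CH2CH3 → C:3 H:7
  + CN → C:1 N:1
Element totals:
  C: 9
  H: 11
  N: 1
  O: 1
  S: 1
Molecular formula: C9H11NOS.
  M = 9(12.0) + 11(1.007825) + 14.003074 + 15.994915 + 31.972071
    = 108.000000 + 11.086075 + 14.003074 + 15.994915 + 31.972071 = 181.056135

181.0561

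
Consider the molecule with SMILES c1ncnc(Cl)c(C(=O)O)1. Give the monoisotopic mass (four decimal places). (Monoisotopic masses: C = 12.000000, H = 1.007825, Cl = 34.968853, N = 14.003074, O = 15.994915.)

Atom tally by fragment:
  pyrimidine ring core → C:4 H:4 N:2
  (− 2 ring H displaced by substituents)
  + Cl → Cl:1
  + COOH → C:1 H:1 O:2
Element totals:
  C: 5
  H: 3
  Cl: 1
  N: 2
  O: 2
Molecular formula: C5H3ClN2O2.
  M = 5(12.0) + 3(1.007825) + 34.968853 + 2(14.003074) + 2(15.994915)
    = 60.000000 + 3.023475 + 34.968853 + 28.006148 + 31.989830 = 157.988306

157.9883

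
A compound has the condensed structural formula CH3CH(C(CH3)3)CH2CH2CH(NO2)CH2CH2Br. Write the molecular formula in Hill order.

C11H22BrNO2

Element totals:
  C: 11
  H: 22
  Br: 1
  N: 1
  O: 2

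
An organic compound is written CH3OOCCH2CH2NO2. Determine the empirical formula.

Atom tally by fragment:
  CH3OOCCH2 → C:3 H:5 O:2
  CH2NO2 → C:1 H:2 N:1 O:2
Element totals:
  C: 4
  H: 7
  N: 1
  O: 4
Molecular formula: C4H7NO4.
gcd of subscripts (4, 7, 1, 4) = 1, so the empirical formula equals the molecular formula.

C4H7NO4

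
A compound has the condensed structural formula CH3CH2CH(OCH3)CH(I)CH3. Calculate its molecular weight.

228.07 g/mol

Atom tally by fragment:
  CH3 → C:1 H:3
  CH2 → C:1 H:2
  CH(OCH3) → C:2 H:4 O:1
  CH(I) → C:1 H:1 I:1
  CH3 → C:1 H:3
Element totals:
  C: 6
  H: 13
  I: 1
  O: 1
Molecular formula: C6H13IO.
  M = 6(12.011) + 13(1.008) + 126.904 + 15.999
    = 72.066 + 13.104 + 126.904 + 15.999 = 228.073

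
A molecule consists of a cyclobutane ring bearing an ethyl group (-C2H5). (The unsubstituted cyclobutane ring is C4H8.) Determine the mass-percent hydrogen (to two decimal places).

Atom tally by fragment:
  cyclobutane ring core → C:4 H:8
  (− 1 ring H displaced by substituents)
  + C2H5 → C:2 H:5
Element totals:
  C: 6
  H: 12
Molecular formula: C6H12.
Molar mass = 84.162 g/mol.
Mass from H: 12 × 1.008 = 12.096 g/mol.
%H = 12.096 / 84.162 × 100 = 14.37%.

14.37%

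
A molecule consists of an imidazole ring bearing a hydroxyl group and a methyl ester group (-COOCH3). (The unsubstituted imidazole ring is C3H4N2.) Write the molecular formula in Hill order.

C5H6N2O3

Atom tally by fragment:
  imidazole ring core → C:3 H:4 N:2
  (− 2 ring H displaced by substituents)
  + OH → O:1 H:1
  + COOCH3 → C:2 H:3 O:2
Element totals:
  C: 5
  H: 6
  N: 2
  O: 3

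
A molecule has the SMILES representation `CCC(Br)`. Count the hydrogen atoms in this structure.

Atom tally by fragment:
  CH3 → C:1 H:3
  CH2 → C:1 H:2
  CH2Br → C:1 H:2 Br:1
Element totals:
  C: 3
  H: 7
  Br: 1

7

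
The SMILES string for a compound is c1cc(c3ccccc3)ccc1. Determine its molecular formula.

Atom tally by fragment:
  benzene ring core → C:6 H:6
  (− 1 ring H displaced by substituents)
  + C6H5 → C:6 H:5
Element totals:
  C: 12
  H: 10

C12H10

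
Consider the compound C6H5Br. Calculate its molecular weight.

157.01 g/mol

Element totals:
  C: 6
  H: 5
  Br: 1
Molecular formula: C6H5Br.
  M = 6(12.011) + 5(1.008) + 79.904
    = 72.066 + 5.040 + 79.904 = 157.010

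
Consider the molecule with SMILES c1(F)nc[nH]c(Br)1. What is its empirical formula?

C3H2BrFN2

Atom tally by fragment:
  imidazole ring core → C:3 H:4 N:2
  (− 2 ring H displaced by substituents)
  + F → F:1
  + Br → Br:1
Element totals:
  C: 3
  H: 2
  Br: 1
  F: 1
  N: 2
Molecular formula: C3H2BrFN2.
gcd of subscripts (1, 3, 1, 2, 2) = 1, so the empirical formula equals the molecular formula.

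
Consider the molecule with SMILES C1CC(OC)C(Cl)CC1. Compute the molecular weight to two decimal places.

148.63 g/mol

Atom tally by fragment:
  cyclohexane ring core → C:6 H:12
  (− 2 ring H displaced by substituents)
  + OCH3 → C:1 H:3 O:1
  + Cl → Cl:1
Element totals:
  C: 7
  H: 13
  Cl: 1
  O: 1
Molecular formula: C7H13ClO.
  M = 7(12.011) + 13(1.008) + 35.45 + 15.999
    = 84.077 + 13.104 + 35.450 + 15.999 = 148.630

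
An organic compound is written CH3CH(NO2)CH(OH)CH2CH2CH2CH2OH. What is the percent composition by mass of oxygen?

Element totals:
  C: 7
  H: 15
  N: 1
  O: 4
Molecular formula: C7H15NO4.
Molar mass = 177.200 g/mol.
Mass from O: 4 × 15.999 = 63.996 g/mol.
%O = 63.996 / 177.200 × 100 = 36.12%.

36.12%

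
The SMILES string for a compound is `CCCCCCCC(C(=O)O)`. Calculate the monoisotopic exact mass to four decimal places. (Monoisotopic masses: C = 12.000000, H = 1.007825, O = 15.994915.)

Atom tally by fragment:
  CH3 → C:1 H:3
  CH2 → C:1 H:2
  CH2 → C:1 H:2
  CH2 → C:1 H:2
  CH2 → C:1 H:2
  CH2 → C:1 H:2
  CH2 → C:1 H:2
  CH2COOH → C:2 H:3 O:2
Element totals:
  C: 9
  H: 18
  O: 2
Molecular formula: C9H18O2.
  M = 9(12.0) + 18(1.007825) + 2(15.994915)
    = 108.000000 + 18.140850 + 31.989830 = 158.130680

158.1307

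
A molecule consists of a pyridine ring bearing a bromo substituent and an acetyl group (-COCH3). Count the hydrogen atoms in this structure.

Atom tally by fragment:
  pyridine ring core → C:5 H:5 N:1
  (− 2 ring H displaced by substituents)
  + Br → Br:1
  + COCH3 → C:2 H:3 O:1
Element totals:
  C: 7
  H: 6
  Br: 1
  N: 1
  O: 1

6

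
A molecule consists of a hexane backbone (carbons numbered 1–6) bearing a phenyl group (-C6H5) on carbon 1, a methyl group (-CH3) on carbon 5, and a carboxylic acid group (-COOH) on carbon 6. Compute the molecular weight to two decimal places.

Atom tally by fragment:
  C6H5CH2 → C:7 H:7
  CH2 → C:1 H:2
  CH2 → C:1 H:2
  CH2 → C:1 H:2
  CH(CH3) → C:2 H:4
  CH2COOH → C:2 H:3 O:2
Element totals:
  C: 14
  H: 20
  O: 2
Molecular formula: C14H20O2.
  M = 14(12.011) + 20(1.008) + 2(15.999)
    = 168.154 + 20.160 + 31.998 = 220.312

220.31 g/mol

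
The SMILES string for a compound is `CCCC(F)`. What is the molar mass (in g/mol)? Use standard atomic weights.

76.11 g/mol

Atom tally by fragment:
  CH3 → C:1 H:3
  CH2 → C:1 H:2
  CH2 → C:1 H:2
  CH2F → C:1 H:2 F:1
Element totals:
  C: 4
  H: 9
  F: 1
Molecular formula: C4H9F.
  M = 4(12.011) + 9(1.008) + 18.998
    = 48.044 + 9.072 + 18.998 = 76.114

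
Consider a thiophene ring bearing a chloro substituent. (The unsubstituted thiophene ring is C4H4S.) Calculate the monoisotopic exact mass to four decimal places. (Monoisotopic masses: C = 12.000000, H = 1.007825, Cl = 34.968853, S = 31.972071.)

117.9644

Atom tally by fragment:
  thiophene ring core → C:4 H:4 S:1
  (− 1 ring H displaced by substituents)
  + Cl → Cl:1
Element totals:
  C: 4
  H: 3
  Cl: 1
  S: 1
Molecular formula: C4H3ClS.
  M = 4(12.0) + 3(1.007825) + 34.968853 + 31.972071
    = 48.000000 + 3.023475 + 34.968853 + 31.972071 = 117.964399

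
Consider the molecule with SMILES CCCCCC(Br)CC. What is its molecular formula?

C8H17Br

Atom tally by fragment:
  CH3 → C:1 H:3
  CH2 → C:1 H:2
  CH2 → C:1 H:2
  CH2 → C:1 H:2
  CH2 → C:1 H:2
  CH(Br) → C:1 H:1 Br:1
  CH2 → C:1 H:2
  CH3 → C:1 H:3
Element totals:
  C: 8
  H: 17
  Br: 1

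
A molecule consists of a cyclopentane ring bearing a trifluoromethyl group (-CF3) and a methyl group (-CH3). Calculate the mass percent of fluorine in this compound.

37.46%

Atom tally by fragment:
  cyclopentane ring core → C:5 H:10
  (− 2 ring H displaced by substituents)
  + CF3 → C:1 F:3
  + CH3 → C:1 H:3
Element totals:
  C: 7
  H: 11
  F: 3
Molecular formula: C7H11F3.
Molar mass = 152.159 g/mol.
Mass from F: 3 × 18.998 = 56.994 g/mol.
%F = 56.994 / 152.159 × 100 = 37.46%.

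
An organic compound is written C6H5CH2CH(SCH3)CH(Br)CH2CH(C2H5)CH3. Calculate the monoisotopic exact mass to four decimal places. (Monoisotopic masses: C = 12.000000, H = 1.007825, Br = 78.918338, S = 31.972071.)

Atom tally by fragment:
  C6H5CH2 → C:7 H:7
  CH(SCH3) → C:2 H:4 S:1
  CH(Br) → C:1 H:1 Br:1
  CH2 → C:1 H:2
  CH(C2H5) → C:3 H:6
  CH3 → C:1 H:3
Element totals:
  C: 15
  H: 23
  Br: 1
  S: 1
Molecular formula: C15H23BrS.
  M = 15(12.0) + 23(1.007825) + 78.918338 + 31.972071
    = 180.000000 + 23.179975 + 78.918338 + 31.972071 = 314.070384

314.0704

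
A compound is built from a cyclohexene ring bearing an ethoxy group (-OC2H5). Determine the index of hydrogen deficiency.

Atom tally by fragment:
  cyclohexene ring core → C:6 H:10
  (− 1 ring H displaced by substituents)
  + OC2H5 → C:2 H:5 O:1
Element totals:
  C: 8
  H: 14
  O: 1
Molecular formula: C8H14O.
DoU = (2C + 2 + N − H − X) / 2 = (2·8 + 2 + 0 − 14 − 0) / 2 = 2.

2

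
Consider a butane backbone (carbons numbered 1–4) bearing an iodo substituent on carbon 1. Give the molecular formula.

C4H9I

Atom tally by fragment:
  ICH2 → C:1 H:2 I:1
  CH2 → C:1 H:2
  CH2 → C:1 H:2
  CH3 → C:1 H:3
Element totals:
  C: 4
  H: 9
  I: 1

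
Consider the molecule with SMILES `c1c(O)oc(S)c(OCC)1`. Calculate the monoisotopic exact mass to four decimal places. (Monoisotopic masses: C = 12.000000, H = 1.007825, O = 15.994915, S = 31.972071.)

Atom tally by fragment:
  furan ring core → C:4 H:4 O:1
  (− 3 ring H displaced by substituents)
  + OH → O:1 H:1
  + SH → S:1 H:1
  + OC2H5 → C:2 H:5 O:1
Element totals:
  C: 6
  H: 8
  O: 3
  S: 1
Molecular formula: C6H8O3S.
  M = 6(12.0) + 8(1.007825) + 3(15.994915) + 31.972071
    = 72.000000 + 8.062600 + 47.984745 + 31.972071 = 160.019416

160.0194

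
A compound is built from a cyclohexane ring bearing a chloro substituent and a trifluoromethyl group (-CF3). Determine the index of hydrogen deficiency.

Atom tally by fragment:
  cyclohexane ring core → C:6 H:12
  (− 2 ring H displaced by substituents)
  + Cl → Cl:1
  + CF3 → C:1 F:3
Element totals:
  C: 7
  H: 10
  Cl: 1
  F: 3
Molecular formula: C7H10ClF3.
DoU = (2C + 2 + N − H − X) / 2 = (2·7 + 2 + 0 − 10 − 4) / 2 = 1.

1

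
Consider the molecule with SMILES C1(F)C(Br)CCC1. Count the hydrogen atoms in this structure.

Atom tally by fragment:
  cyclopentane ring core → C:5 H:10
  (− 2 ring H displaced by substituents)
  + F → F:1
  + Br → Br:1
Element totals:
  C: 5
  H: 8
  Br: 1
  F: 1

8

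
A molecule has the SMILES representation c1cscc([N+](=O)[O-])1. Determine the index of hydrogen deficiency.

Atom tally by fragment:
  thiophene ring core → C:4 H:4 S:1
  (− 1 ring H displaced by substituents)
  + NO2 → N:1 O:2
Element totals:
  C: 4
  H: 3
  N: 1
  O: 2
  S: 1
Molecular formula: C4H3NO2S.
DoU = (2C + 2 + N − H − X) / 2 = (2·4 + 2 + 1 − 3 − 0) / 2 = 4.

4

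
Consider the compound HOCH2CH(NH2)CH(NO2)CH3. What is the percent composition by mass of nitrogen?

20.88%

Atom tally by fragment:
  HOCH2 → C:1 H:3 O:1
  CH(NH2) → C:1 H:3 N:1
  CH(NO2) → C:1 H:1 N:1 O:2
  CH3 → C:1 H:3
Element totals:
  C: 4
  H: 10
  N: 2
  O: 3
Molecular formula: C4H10N2O3.
Molar mass = 134.135 g/mol.
Mass from N: 2 × 14.007 = 28.014 g/mol.
%N = 28.014 / 134.135 × 100 = 20.88%.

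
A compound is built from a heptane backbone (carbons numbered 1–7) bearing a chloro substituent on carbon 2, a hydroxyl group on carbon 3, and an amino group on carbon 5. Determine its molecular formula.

Atom tally by fragment:
  CH3 → C:1 H:3
  CH(Cl) → C:1 H:1 Cl:1
  CH(OH) → C:1 H:2 O:1
  CH2 → C:1 H:2
  CH(NH2) → C:1 H:3 N:1
  CH2 → C:1 H:2
  CH3 → C:1 H:3
Element totals:
  C: 7
  H: 16
  Cl: 1
  N: 1
  O: 1

C7H16ClNO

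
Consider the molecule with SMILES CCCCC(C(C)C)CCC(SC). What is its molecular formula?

Atom tally by fragment:
  CH3 → C:1 H:3
  CH2 → C:1 H:2
  CH2 → C:1 H:2
  CH2 → C:1 H:2
  CH(CH(CH3)2) → C:4 H:8
  CH2 → C:1 H:2
  CH2 → C:1 H:2
  CH2SCH3 → C:2 H:5 S:1
Element totals:
  C: 12
  H: 26
  S: 1

C12H26S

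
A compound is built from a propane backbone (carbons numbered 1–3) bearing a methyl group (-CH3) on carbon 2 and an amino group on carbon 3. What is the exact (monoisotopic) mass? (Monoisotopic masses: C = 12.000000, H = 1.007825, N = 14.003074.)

Atom tally by fragment:
  CH3 → C:1 H:3
  CH(CH3) → C:2 H:4
  CH2NH2 → C:1 H:4 N:1
Element totals:
  C: 4
  H: 11
  N: 1
Molecular formula: C4H11N.
  M = 4(12.0) + 11(1.007825) + 14.003074
    = 48.000000 + 11.086075 + 14.003074 = 73.089149

73.0891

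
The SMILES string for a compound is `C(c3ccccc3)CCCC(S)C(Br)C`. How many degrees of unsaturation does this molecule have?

4

Atom tally by fragment:
  C6H5CH2 → C:7 H:7
  CH2 → C:1 H:2
  CH2 → C:1 H:2
  CH2 → C:1 H:2
  CH(SH) → C:1 H:2 S:1
  CH(Br) → C:1 H:1 Br:1
  CH3 → C:1 H:3
Element totals:
  C: 13
  H: 19
  Br: 1
  S: 1
Molecular formula: C13H19BrS.
DoU = (2C + 2 + N − H − X) / 2 = (2·13 + 2 + 0 − 19 − 1) / 2 = 4.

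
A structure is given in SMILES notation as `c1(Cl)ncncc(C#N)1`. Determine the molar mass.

Atom tally by fragment:
  pyrimidine ring core → C:4 H:4 N:2
  (− 2 ring H displaced by substituents)
  + Cl → Cl:1
  + CN → C:1 N:1
Element totals:
  C: 5
  H: 2
  Cl: 1
  N: 3
Molecular formula: C5H2ClN3.
  M = 5(12.011) + 2(1.008) + 35.45 + 3(14.007)
    = 60.055 + 2.016 + 35.450 + 42.021 = 139.542

139.54 g/mol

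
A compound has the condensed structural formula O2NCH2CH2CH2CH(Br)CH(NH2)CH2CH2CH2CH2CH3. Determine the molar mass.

Element totals:
  C: 10
  H: 21
  Br: 1
  N: 2
  O: 2
Molecular formula: C10H21BrN2O2.
  M = 10(12.011) + 21(1.008) + 79.904 + 2(14.007) + 2(15.999)
    = 120.110 + 21.168 + 79.904 + 28.014 + 31.998 = 281.194

281.19 g/mol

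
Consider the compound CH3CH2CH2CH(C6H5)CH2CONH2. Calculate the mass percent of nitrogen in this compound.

7.32%

Atom tally by fragment:
  CH3 → C:1 H:3
  CH2 → C:1 H:2
  CH2 → C:1 H:2
  CH(C6H5) → C:7 H:6
  CH2CONH2 → C:2 H:4 O:1 N:1
Element totals:
  C: 12
  H: 17
  N: 1
  O: 1
Molecular formula: C12H17NO.
Molar mass = 191.274 g/mol.
Mass from N: 1 × 14.007 = 14.007 g/mol.
%N = 14.007 / 191.274 × 100 = 7.32%.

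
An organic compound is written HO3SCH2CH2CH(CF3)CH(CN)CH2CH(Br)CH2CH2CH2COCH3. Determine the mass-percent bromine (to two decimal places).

Element totals:
  C: 13
  H: 19
  Br: 1
  F: 3
  N: 1
  O: 4
  S: 1
Molecular formula: C13H19BrF3NO4S.
Molar mass = 422.256 g/mol.
Mass from Br: 1 × 79.904 = 79.904 g/mol.
%Br = 79.904 / 422.256 × 100 = 18.92%.

18.92%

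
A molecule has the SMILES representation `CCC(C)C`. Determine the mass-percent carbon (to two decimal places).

Atom tally by fragment:
  CH3 → C:1 H:3
  CH2 → C:1 H:2
  CH(CH3) → C:2 H:4
  CH3 → C:1 H:3
Element totals:
  C: 5
  H: 12
Molecular formula: C5H12.
Molar mass = 72.151 g/mol.
Mass from C: 5 × 12.011 = 60.055 g/mol.
%C = 60.055 / 72.151 × 100 = 83.24%.

83.24%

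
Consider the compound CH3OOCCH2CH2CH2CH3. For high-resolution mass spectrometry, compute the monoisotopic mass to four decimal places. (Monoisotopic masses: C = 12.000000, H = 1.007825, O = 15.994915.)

116.0837

Atom tally by fragment:
  CH3OOCCH2 → C:3 H:5 O:2
  CH2 → C:1 H:2
  CH2 → C:1 H:2
  CH3 → C:1 H:3
Element totals:
  C: 6
  H: 12
  O: 2
Molecular formula: C6H12O2.
  M = 6(12.0) + 12(1.007825) + 2(15.994915)
    = 72.000000 + 12.093900 + 31.989830 = 116.083730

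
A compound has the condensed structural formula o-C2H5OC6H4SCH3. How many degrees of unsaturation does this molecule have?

Element totals:
  C: 9
  H: 12
  O: 1
  S: 1
Molecular formula: C9H12OS.
DoU = (2C + 2 + N − H − X) / 2 = (2·9 + 2 + 0 − 12 − 0) / 2 = 4.

4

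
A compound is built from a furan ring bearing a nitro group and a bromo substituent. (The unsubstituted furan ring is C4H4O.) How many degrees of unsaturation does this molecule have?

4

Atom tally by fragment:
  furan ring core → C:4 H:4 O:1
  (− 2 ring H displaced by substituents)
  + NO2 → N:1 O:2
  + Br → Br:1
Element totals:
  C: 4
  H: 2
  Br: 1
  N: 1
  O: 3
Molecular formula: C4H2BrNO3.
DoU = (2C + 2 + N − H − X) / 2 = (2·4 + 2 + 1 − 2 − 1) / 2 = 4.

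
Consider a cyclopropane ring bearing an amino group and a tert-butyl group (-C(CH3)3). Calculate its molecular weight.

Atom tally by fragment:
  cyclopropane ring core → C:3 H:6
  (− 2 ring H displaced by substituents)
  + NH2 → N:1 H:2
  + C(CH3)3 → C:4 H:9
Element totals:
  C: 7
  H: 15
  N: 1
Molecular formula: C7H15N.
  M = 7(12.011) + 15(1.008) + 14.007
    = 84.077 + 15.120 + 14.007 = 113.204

113.20 g/mol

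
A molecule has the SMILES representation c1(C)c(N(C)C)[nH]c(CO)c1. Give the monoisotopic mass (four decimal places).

154.1106

Atom tally by fragment:
  pyrrole ring core → C:4 H:5 N:1
  (− 3 ring H displaced by substituents)
  + CH3 → C:1 H:3
  + N(CH3)2 → N:1 C:2 H:6
  + CH2OH → C:1 H:3 O:1
Element totals:
  C: 8
  H: 14
  N: 2
  O: 1
Molecular formula: C8H14N2O.
  M = 8(12.0) + 14(1.007825) + 2(14.003074) + 15.994915
    = 96.000000 + 14.109550 + 28.006148 + 15.994915 = 154.110613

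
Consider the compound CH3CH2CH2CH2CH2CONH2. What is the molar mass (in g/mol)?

Element totals:
  C: 6
  H: 13
  N: 1
  O: 1
Molecular formula: C6H13NO.
  M = 6(12.011) + 13(1.008) + 14.007 + 15.999
    = 72.066 + 13.104 + 14.007 + 15.999 = 115.176

115.18 g/mol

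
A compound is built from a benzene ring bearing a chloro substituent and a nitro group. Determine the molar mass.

157.55 g/mol

Atom tally by fragment:
  benzene ring core → C:6 H:6
  (− 2 ring H displaced by substituents)
  + Cl → Cl:1
  + NO2 → N:1 O:2
Element totals:
  C: 6
  H: 4
  Cl: 1
  N: 1
  O: 2
Molecular formula: C6H4ClNO2.
  M = 6(12.011) + 4(1.008) + 35.45 + 14.007 + 2(15.999)
    = 72.066 + 4.032 + 35.450 + 14.007 + 31.998 = 157.553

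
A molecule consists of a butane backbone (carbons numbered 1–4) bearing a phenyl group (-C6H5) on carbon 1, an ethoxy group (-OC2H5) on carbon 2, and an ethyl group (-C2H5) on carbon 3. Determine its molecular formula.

C14H22O

Atom tally by fragment:
  C6H5CH2 → C:7 H:7
  CH(OC2H5) → C:3 H:6 O:1
  CH(C2H5) → C:3 H:6
  CH3 → C:1 H:3
Element totals:
  C: 14
  H: 22
  O: 1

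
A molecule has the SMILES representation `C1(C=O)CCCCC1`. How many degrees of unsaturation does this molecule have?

Atom tally by fragment:
  cyclohexane ring core → C:6 H:12
  (− 1 ring H displaced by substituents)
  + CHO → C:1 H:1 O:1
Element totals:
  C: 7
  H: 12
  O: 1
Molecular formula: C7H12O.
DoU = (2C + 2 + N − H − X) / 2 = (2·7 + 2 + 0 − 12 − 0) / 2 = 2.

2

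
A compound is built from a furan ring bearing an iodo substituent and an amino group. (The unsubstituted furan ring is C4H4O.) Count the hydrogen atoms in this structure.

4

Atom tally by fragment:
  furan ring core → C:4 H:4 O:1
  (− 2 ring H displaced by substituents)
  + I → I:1
  + NH2 → N:1 H:2
Element totals:
  C: 4
  H: 4
  I: 1
  N: 1
  O: 1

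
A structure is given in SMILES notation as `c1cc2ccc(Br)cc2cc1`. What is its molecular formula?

Atom tally by fragment:
  naphthalene ring system core → C:10 H:8
  (− 1 ring H displaced by substituents)
  + Br → Br:1
Element totals:
  C: 10
  H: 7
  Br: 1

C10H7Br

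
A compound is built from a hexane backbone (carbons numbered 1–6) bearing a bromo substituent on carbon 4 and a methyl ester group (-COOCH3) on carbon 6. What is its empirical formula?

C8H15BrO2

Atom tally by fragment:
  CH3 → C:1 H:3
  CH2 → C:1 H:2
  CH2 → C:1 H:2
  CH(Br) → C:1 H:1 Br:1
  CH2 → C:1 H:2
  CH2COOCH3 → C:3 H:5 O:2
Element totals:
  C: 8
  H: 15
  Br: 1
  O: 2
Molecular formula: C8H15BrO2.
gcd of subscripts (1, 8, 15, 2) = 1, so the empirical formula equals the molecular formula.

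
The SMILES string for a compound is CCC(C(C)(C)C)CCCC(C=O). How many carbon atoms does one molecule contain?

Atom tally by fragment:
  CH3 → C:1 H:3
  CH2 → C:1 H:2
  CH(C(CH3)3) → C:5 H:10
  CH2 → C:1 H:2
  CH2 → C:1 H:2
  CH2 → C:1 H:2
  CH2CHO → C:2 H:3 O:1
Element totals:
  C: 12
  H: 24
  O: 1

12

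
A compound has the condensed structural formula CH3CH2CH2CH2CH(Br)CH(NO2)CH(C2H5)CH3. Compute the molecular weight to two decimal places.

Atom tally by fragment:
  CH3 → C:1 H:3
  CH2 → C:1 H:2
  CH2 → C:1 H:2
  CH2 → C:1 H:2
  CH(Br) → C:1 H:1 Br:1
  CH(NO2) → C:1 H:1 N:1 O:2
  CH(C2H5) → C:3 H:6
  CH3 → C:1 H:3
Element totals:
  C: 10
  H: 20
  Br: 1
  N: 1
  O: 2
Molecular formula: C10H20BrNO2.
  M = 10(12.011) + 20(1.008) + 79.904 + 14.007 + 2(15.999)
    = 120.110 + 20.160 + 79.904 + 14.007 + 31.998 = 266.179

266.18 g/mol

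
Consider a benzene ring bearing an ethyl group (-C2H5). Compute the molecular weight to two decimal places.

Atom tally by fragment:
  benzene ring core → C:6 H:6
  (− 1 ring H displaced by substituents)
  + C2H5 → C:2 H:5
Element totals:
  C: 8
  H: 10
Molecular formula: C8H10.
  M = 8(12.011) + 10(1.008)
    = 96.088 + 10.080 = 106.168

106.17 g/mol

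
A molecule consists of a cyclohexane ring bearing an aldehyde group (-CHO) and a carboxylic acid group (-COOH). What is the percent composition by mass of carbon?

61.52%

Atom tally by fragment:
  cyclohexane ring core → C:6 H:12
  (− 2 ring H displaced by substituents)
  + CHO → C:1 H:1 O:1
  + COOH → C:1 H:1 O:2
Element totals:
  C: 8
  H: 12
  O: 3
Molecular formula: C8H12O3.
Molar mass = 156.181 g/mol.
Mass from C: 8 × 12.011 = 96.088 g/mol.
%C = 96.088 / 156.181 × 100 = 61.52%.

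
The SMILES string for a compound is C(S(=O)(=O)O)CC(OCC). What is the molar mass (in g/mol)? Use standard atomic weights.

Atom tally by fragment:
  HO3SCH2 → C:1 H:3 S:1 O:3
  CH2 → C:1 H:2
  CH2OC2H5 → C:3 H:7 O:1
Element totals:
  C: 5
  H: 12
  O: 4
  S: 1
Molecular formula: C5H12O4S.
  M = 5(12.011) + 12(1.008) + 4(15.999) + 32.06
    = 60.055 + 12.096 + 63.996 + 32.060 = 168.207

168.21 g/mol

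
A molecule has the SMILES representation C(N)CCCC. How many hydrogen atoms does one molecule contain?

13

Atom tally by fragment:
  H2NCH2 → C:1 H:4 N:1
  CH2 → C:1 H:2
  CH2 → C:1 H:2
  CH2 → C:1 H:2
  CH3 → C:1 H:3
Element totals:
  C: 5
  H: 13
  N: 1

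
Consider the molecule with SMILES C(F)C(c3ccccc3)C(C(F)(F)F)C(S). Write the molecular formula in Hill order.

Atom tally by fragment:
  FCH2 → C:1 H:2 F:1
  CH(C6H5) → C:7 H:6
  CH(CF3) → C:2 H:1 F:3
  CH2SH → C:1 H:3 S:1
Element totals:
  C: 11
  H: 12
  F: 4
  S: 1

C11H12F4S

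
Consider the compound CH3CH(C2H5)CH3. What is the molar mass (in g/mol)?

72.15 g/mol

Atom tally by fragment:
  CH3 → C:1 H:3
  CH(C2H5) → C:3 H:6
  CH3 → C:1 H:3
Element totals:
  C: 5
  H: 12
Molecular formula: C5H12.
  M = 5(12.011) + 12(1.008)
    = 60.055 + 12.096 = 72.151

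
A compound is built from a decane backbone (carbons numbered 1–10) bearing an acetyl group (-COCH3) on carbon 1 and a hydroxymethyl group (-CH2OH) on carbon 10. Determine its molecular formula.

Atom tally by fragment:
  CH3COCH2 → C:3 H:5 O:1
  CH2 → C:1 H:2
  CH2 → C:1 H:2
  CH2 → C:1 H:2
  CH2 → C:1 H:2
  CH2 → C:1 H:2
  CH2 → C:1 H:2
  CH2 → C:1 H:2
  CH2 → C:1 H:2
  CH2CH2OH → C:2 H:5 O:1
Element totals:
  C: 13
  H: 26
  O: 2

C13H26O2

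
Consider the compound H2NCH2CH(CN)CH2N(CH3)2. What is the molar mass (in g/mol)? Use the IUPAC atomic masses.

Element totals:
  C: 6
  H: 13
  N: 3
Molecular formula: C6H13N3.
  M = 6(12.011) + 13(1.008) + 3(14.007)
    = 72.066 + 13.104 + 42.021 = 127.191

127.19 g/mol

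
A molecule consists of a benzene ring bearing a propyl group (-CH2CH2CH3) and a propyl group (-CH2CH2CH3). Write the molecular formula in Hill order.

Atom tally by fragment:
  benzene ring core → C:6 H:6
  (− 2 ring H displaced by substituents)
  + CH2CH2CH3 → C:3 H:7
  + CH2CH2CH3 → C:3 H:7
Element totals:
  C: 12
  H: 18

C12H18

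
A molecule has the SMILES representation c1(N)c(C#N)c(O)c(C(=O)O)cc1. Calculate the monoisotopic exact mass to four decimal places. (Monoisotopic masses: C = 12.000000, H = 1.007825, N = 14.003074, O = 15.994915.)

Atom tally by fragment:
  benzene ring core → C:6 H:6
  (− 4 ring H displaced by substituents)
  + NH2 → N:1 H:2
  + CN → C:1 N:1
  + OH → O:1 H:1
  + COOH → C:1 H:1 O:2
Element totals:
  C: 8
  H: 6
  N: 2
  O: 3
Molecular formula: C8H6N2O3.
  M = 8(12.0) + 6(1.007825) + 2(14.003074) + 3(15.994915)
    = 96.000000 + 6.046950 + 28.006148 + 47.984745 = 178.037843

178.0378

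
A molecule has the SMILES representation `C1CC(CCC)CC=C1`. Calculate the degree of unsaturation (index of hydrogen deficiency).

2

Atom tally by fragment:
  cyclohexene ring core → C:6 H:10
  (− 1 ring H displaced by substituents)
  + CH2CH2CH3 → C:3 H:7
Element totals:
  C: 9
  H: 16
Molecular formula: C9H16.
DoU = (2C + 2 + N − H − X) / 2 = (2·9 + 2 + 0 − 16 − 0) / 2 = 2.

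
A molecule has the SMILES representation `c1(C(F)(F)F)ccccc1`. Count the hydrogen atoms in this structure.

5

Atom tally by fragment:
  benzene ring core → C:6 H:6
  (− 1 ring H displaced by substituents)
  + CF3 → C:1 F:3
Element totals:
  C: 7
  H: 5
  F: 3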